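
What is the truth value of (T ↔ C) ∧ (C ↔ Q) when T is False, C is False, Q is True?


T = False, C = False, Q = True
Step 1: T ↔ C is true when T and C have the same value. Result: True
Step 2: C ↔ Q is true when C and Q have the same value. Result: False
Step 3: True ∧ False = False

False


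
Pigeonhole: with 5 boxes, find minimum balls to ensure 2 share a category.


Pigeonhole: to guarantee k in one of n categories, need (k-1)×n + 1.
k = 2, n = 5
Minimum = (2-1) × 5 + 1 = 1 × 5 + 1

6


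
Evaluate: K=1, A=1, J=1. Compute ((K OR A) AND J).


K OR A = 1|1 = 1
1 AND 1 = 1

1


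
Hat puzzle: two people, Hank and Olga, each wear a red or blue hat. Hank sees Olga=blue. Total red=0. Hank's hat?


Total red = 0, Olga = blue
Red accounted for: 0
Remaining for Hank: 0
Hank's hat is blue.

blue


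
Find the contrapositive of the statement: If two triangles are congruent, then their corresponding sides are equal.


Original: If two triangles are congruent, then their corresponding sides are equal
Contrapositive: If ¬Q, then ¬P
Negate Q: not (their corresponding sides are equal)
Negate P: not (two triangles are congruent)

If not (their corresponding sides are equal), then not (two triangles are congruent).


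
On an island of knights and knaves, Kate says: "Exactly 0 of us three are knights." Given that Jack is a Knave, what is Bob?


Kate claims exactly 0 knights among Kate, Jack, Bob.
Given: Jack is a Knave.

Case 1: Kate is a Knight (tells truth)
  Then exactly 0 of the three are knights.
  Counting Kate, Jack: 1 knight(s) so far. Need -1 more → impossible.
Case 2: Kate is a Knave (lies)
  Then the count is NOT 0.
  If Bob = Knave, count = 0 = 0 → claim would be true, contradicts lie.
  If Bob = Knight, count = 1 ≠ 0 → lie confirmed ✓

Bob is a Knight.

Knight


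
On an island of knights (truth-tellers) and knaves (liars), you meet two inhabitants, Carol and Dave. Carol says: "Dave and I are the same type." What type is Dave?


Carol says: "Dave and I are the same type."
Case 1: Carol is a Knight (truth-teller)
  Statement is true → they ARE the same → Dave is also a Knight
Case 2: Carol is a Knave (liar)
  Statement is false → they are NOT the same → Dave is a Knight
In both cases, Dave is a Knight.

Knight


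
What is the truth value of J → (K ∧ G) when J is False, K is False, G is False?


J = False, K = False, G = False
Step 1: K ∧ G = False AND False = False
Step 2: J → (False): false only when J=True and consequent=False.
Result: True

True


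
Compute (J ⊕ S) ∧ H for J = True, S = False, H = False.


J = True, S = False, H = False
Step 1: J ⊕ S = True XOR False = True
Step 2: True ∧ H = True AND False = False
XOR true when exactly one of J,S is true; then AND with H.

False


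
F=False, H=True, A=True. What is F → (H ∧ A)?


F = False, H = True, A = True
Expression: F → (H ∧ A)
Step 1: H ∧ A = True AND True = True
Step 2: F → (True) = False → True = True

True


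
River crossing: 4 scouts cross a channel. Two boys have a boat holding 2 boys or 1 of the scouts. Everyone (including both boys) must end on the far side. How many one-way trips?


Per crossing of one of the scouts: boys→, one←, one of the scouts→, one← = 4 trips
4 × 4 = 16, + 1 final boys→ = 17
Minimum trips = 17

17


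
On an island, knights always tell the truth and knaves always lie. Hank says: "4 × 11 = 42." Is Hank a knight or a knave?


Statement: "4 × 11 = 42."
Actual: 4 × 11 = 44
Claimed: 42
Statement is FALSE → Hank lies → Knave

Knave


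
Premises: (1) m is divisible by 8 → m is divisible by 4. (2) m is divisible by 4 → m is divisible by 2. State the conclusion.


Hypothetical syllogism: P → Q, Q → R ⊢ P → R
Premise 1: m is divisible by 8 → m is divisible by 4
Premise 2: m is divisible by 4 → m is divisible by 2
Chain the implications: the middle term (m is divisible by 4) links the two.
Conclusion: If m is divisible by 8, then m is divisible by 2.

If m is divisible by 8, then m is divisible by 2.


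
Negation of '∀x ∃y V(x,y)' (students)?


Original: ∀x ∃y V(x,y)
Rule: ¬∀→∃, ¬∃→∀, negate predicate.
Negation: ∃x ∀y ¬V(x,y)

∃x ∀y ¬V(x,y)


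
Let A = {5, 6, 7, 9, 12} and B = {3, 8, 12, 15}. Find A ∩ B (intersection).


A = {5, 6, 7, 9, 12}
B = {3, 8, 12, 15}
Operation: intersection
Elements in both: 12

{12}


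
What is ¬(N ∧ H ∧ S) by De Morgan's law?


De Morgan's law: ¬(P ∧ Q ∧ R) ≡ ¬P ∨ ¬Q ∨ ¬R
¬(N ∧ H ∧ S) = ¬N ∨ ¬H ∨ ¬S

¬N ∨ ¬H ∨ ¬S


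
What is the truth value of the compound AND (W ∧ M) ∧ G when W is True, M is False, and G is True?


W = True, M = False, G = True
Step 1: W ∧ M = True AND False = False
Step 2: False ∧ G = False AND True = False
AND is true only when ALL operands are true.

False


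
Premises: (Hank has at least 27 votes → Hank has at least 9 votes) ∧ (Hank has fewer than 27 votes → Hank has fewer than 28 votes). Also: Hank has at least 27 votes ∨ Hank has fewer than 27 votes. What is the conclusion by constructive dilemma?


Constructive dilemma: (P → Q) ∧ (R → S), P ∨ R ⊢ Q ∨ S
Premise 1: Hank has at least 27 votes → Hank has at least 9 votes
Premise 2: Hank has fewer than 27 votes → Hank has fewer than 28 votes
Premise 3: Hank has at least 27 votes ∨ Hank has fewer than 27 votes
Case 1: Assuming Hank has at least 27 votes, then by Premise 1, Hank has at least 9 votes.
Case 2: Assuming Hank has fewer than 27 votes, then by Premise 2, Hank has fewer than 28 votes.
Since one of Hank has at least 27 votes or Hank has fewer than 27 votes must hold, we get Hank has at least 9 votes or Hank has fewer than 28 votes.

Hank has at least 9 votes or Hank has fewer than 28 votes.


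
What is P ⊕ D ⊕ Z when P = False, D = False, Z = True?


P = False, D = False, Z = True
Step 1: P ⊕ D = False XOR False = False
Step 2: False ⊕ Z = False XOR True = True
XOR is true when an odd number of operands are true.

True


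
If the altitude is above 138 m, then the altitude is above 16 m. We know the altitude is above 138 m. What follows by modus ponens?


Modus ponens: P → Q, P ⊢ Q
P: the altitude is above 138 m
Q: the altitude is above 16 m
We have P → Q and P is true.
By modus ponens, Q must be true.

The altitude is above 16 m


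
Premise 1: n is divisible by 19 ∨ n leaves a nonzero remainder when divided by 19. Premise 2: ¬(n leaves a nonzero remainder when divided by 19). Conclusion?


Disjunctive syllogism: P ∨ Q, ¬P ⊢ Q
Disjunction: n is divisible by 19 ∨ n leaves a nonzero remainder when divided by 19
We know it is not the case that n leaves a nonzero remainder when divided by 19.
By disjunctive syllogism, the other disjunct must be true.

n is divisible by 19


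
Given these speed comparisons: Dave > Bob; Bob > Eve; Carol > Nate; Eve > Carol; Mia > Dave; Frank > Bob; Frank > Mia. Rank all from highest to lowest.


Constraints: Dave > Bob; Bob > Eve; Carol > Nate; Eve > Carol; Mia > Dave; Frank > Bob; Frank > Mia
Method: at each step, the next-highest is the one remaining person who never appears on the smaller side of a constraint between remaining people.
  Step 1: remaining {Bob, Dave, Carol, Eve, Nate, Mia, Frank}; on the smaller side: {Bob, Dave, Carol, Eve, Nate, Mia} → Frank is next (Frank > Bob; Frank > Mia).
  Step 2: remaining {Bob, Dave, Carol, Eve, Nate, Mia}; on the smaller side: {Bob, Dave, Carol, Eve, Nate} → Mia is next (Mia > Dave).
  Step 3: remaining {Bob, Dave, Carol, Eve, Nate}; on the smaller side: {Bob, Carol, Eve, Nate} → Dave is next (Dave > Bob).
  Step 4: remaining {Bob, Carol, Eve, Nate}; on the smaller side: {Carol, Eve, Nate} → Bob is next (Bob > Eve).
  Step 5: remaining {Carol, Eve, Nate}; on the smaller side: {Carol, Nate} → Eve is next (Eve > Carol).
  Step 6: remaining {Carol, Nate}; on the smaller side: {Nate} → Carol is next (Carol > Nate).
  Step 7: only Nate remains → lowest.
Final ranking (highest to lowest):

Frank > Mia > Dave > Bob > Eve > Carol > Nate


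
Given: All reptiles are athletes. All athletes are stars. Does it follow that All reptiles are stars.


Premise 1: All reptiles are athletes.
Premise 2: All athletes are stars.
Conclusion: All reptiles are stars.
Barbara syllogism (AAA-1): All A are B, All B are C → All A are C.
Middle term (athletes) distributed in premise 2.

Valid


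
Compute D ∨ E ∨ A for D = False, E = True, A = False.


D = False, E = True, A = False
Step 1: D ∨ E = False OR True = True
Step 2: True ∨ A = True OR False = True
OR is true when at least one operand is true.

True


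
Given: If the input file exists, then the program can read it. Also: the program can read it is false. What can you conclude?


Modus tollens: P → Q, ¬Q ⊢ ¬P
P: the input file exists
Q: the program can read it
We have P → Q and Q is false.
By modus tollens, P must be false.

It is not the case that the input file exists


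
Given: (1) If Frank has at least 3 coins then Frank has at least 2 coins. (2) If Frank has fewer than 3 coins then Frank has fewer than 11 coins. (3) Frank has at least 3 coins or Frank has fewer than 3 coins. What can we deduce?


Constructive dilemma: (P → Q) ∧ (R → S), P ∨ R ⊢ Q ∨ S
Premise 1: Frank has at least 3 coins → Frank has at least 2 coins
Premise 2: Frank has fewer than 3 coins → Frank has fewer than 11 coins
Premise 3: Frank has at least 3 coins ∨ Frank has fewer than 3 coins
Case 1: Assuming Frank has at least 3 coins, then by Premise 1, Frank has at least 2 coins.
Case 2: Assuming Frank has fewer than 3 coins, then by Premise 2, Frank has fewer than 11 coins.
Since one of Frank has at least 3 coins or Frank has fewer than 3 coins must hold, we get Frank has at least 2 coins or Frank has fewer than 11 coins.

Frank has at least 2 coins or Frank has fewer than 11 coins.


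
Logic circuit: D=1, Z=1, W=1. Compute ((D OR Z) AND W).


D OR Z = 1|1 = 1
1 AND 1 = 1

1


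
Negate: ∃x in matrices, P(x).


Original: ∃x P(x)
Rule: ¬∀→∃, ¬∃→∀, negate predicate.
Negation: ∀x ¬P(x)

∀x ¬P(x)


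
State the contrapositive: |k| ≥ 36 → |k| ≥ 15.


Original: If |k| ≥ 36, then |k| ≥ 15
Contrapositive: If ¬Q, then ¬P
Negate Q: not (|k| ≥ 15)
Negate P: not (|k| ≥ 36)

If not (|k| ≥ 15), then not (|k| ≥ 36).


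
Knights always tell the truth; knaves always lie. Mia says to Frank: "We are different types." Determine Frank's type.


Mia says: "We are different types."
Case 1: Mia is a Knight (truth-teller)
  Statement is true → they ARE different → Frank is a Knave
Case 2: Mia is a Knave (liar)
  Statement is false → they are NOT different → Frank is a Knave
In both cases, Frank is a Knave.

Knave


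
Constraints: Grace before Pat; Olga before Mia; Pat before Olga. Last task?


Constraints: Grace before Pat; Olga before Mia; Pat before Olga
The last task can have nothing scheduled after it, so it must never appear on the left of a 'before'.
Tasks appearing before some other task: Grace, Olga, Pat.
The only task not in that list is Mia → it is last.

Mia


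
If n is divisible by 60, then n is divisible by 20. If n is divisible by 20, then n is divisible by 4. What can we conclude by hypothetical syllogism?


Hypothetical syllogism: P → Q, Q → R ⊢ P → R
Premise 1: n is divisible by 60 → n is divisible by 20
Premise 2: n is divisible by 20 → n is divisible by 4
Chain the implications: the middle term (n is divisible by 20) links the two.
Conclusion: If n is divisible by 60, then n is divisible by 4.

If n is divisible by 60, then n is divisible by 4.


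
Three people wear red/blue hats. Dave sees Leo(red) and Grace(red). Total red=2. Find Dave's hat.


Total red = 2, seen red = 2
Own red = 2 - 2 = 0
Dave's hat is blue.

blue


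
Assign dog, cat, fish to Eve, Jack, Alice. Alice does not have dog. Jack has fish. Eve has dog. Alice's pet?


From clues:
  Eve → dog
  Jack → fish
By elimination, Alice gets the remaining.

cat


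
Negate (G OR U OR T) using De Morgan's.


De Morgan's law: ¬(P ∨ Q ∨ R) ≡ ¬P ∧ ¬Q ∧ ¬R
¬(G ∨ U ∨ T) = ¬G ∧ ¬U ∧ ¬T

¬G ∧ ¬U ∧ ¬T


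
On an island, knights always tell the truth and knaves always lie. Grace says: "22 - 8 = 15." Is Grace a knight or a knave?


Statement: "22 - 8 = 15."
Actual: 22 - 8 = 14
Claimed: 15
Statement is FALSE → Grace lies → Knave

Knave


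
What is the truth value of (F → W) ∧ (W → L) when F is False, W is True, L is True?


F = False, W = True, L = True
Step 1: F → W is false only when F=True and W=False. Result: True
Step 2: W → L is false only when W=True and L=False. Result: True
Step 3: True ∧ True = True

True


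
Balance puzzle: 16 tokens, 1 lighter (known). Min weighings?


Each weighing has 3 outcomes (left heavy / balance / right heavy), so k weighings distinguish at most 3^k cases; splitting into three near-equal groups achieves this.
Need 3^k ≥ 16: 3^2 = 9 < 16 ≤ 3^3 = 27
k = ⌈log₃(16)⌉ = 3

3


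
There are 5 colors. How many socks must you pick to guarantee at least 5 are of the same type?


Pigeonhole: to guarantee k in one of n categories, need (k-1)×n + 1.
k = 5, n = 5
Minimum = (5-1) × 5 + 1 = 4 × 5 + 1

21


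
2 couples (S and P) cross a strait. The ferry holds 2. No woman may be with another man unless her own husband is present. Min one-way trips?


Label couples S and P.
1. WS+WP → (far: WS,WP; near: HS,HP)
2. WS ←   (far: WP; near: HS,HP,WS)
3. HS+HP → (far: HS,HP,WP; near: WS)
4. HS ←   (far: HP,WP; near: HS,WS)  — HS returns, since WS is alone on near bank
5. HS+WS → (far: all four; near: empty)
Every state respects the constraint.
Minimum trips = 5

5


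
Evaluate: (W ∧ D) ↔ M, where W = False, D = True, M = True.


W = False, D = True, M = True
Step 1: W ∧ D = False AND True = False
Step 2: (False) ↔ M: true when both sides have same truth value.
Result: False ↔ True = False

False


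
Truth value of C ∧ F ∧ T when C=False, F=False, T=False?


C = False, F = False, T = False
Expression: C ∧ F ∧ T
Step 1: C ∧ F = False AND False = False
Step 2: (False) ∧ T = False AND False = False

False


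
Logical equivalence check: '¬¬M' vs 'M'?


Expression 1: ¬¬M
Expression 2: M
Truth table (M | Expr1 Expr2):
  T |   T     T
  F |   F     F
All 2 rows agree, so the expressions are logically equivalent.

Yes


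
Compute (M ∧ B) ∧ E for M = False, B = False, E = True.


M = False, B = False, E = True
Step 1: M ∧ B = False AND False = False
Step 2: False ∧ E = False AND True = False
AND is true only when ALL operands are true.

False


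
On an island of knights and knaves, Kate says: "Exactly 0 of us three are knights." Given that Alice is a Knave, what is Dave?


Kate claims exactly 0 knights among Kate, Alice, Dave.
Given: Alice is a Knave.

Case 1: Kate is a Knight (tells truth)
  Then exactly 0 of the three are knights.
  Counting Kate, Alice: 1 knight(s) so far. Need -1 more → impossible.
Case 2: Kate is a Knave (lies)
  Then the count is NOT 0.
  If Dave = Knave, count = 0 = 0 → claim would be true, contradicts lie.
  If Dave = Knight, count = 1 ≠ 0 → lie confirmed ✓

Dave is a Knight.

Knight


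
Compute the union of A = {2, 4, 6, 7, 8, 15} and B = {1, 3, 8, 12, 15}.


A = {2, 4, 6, 7, 8, 15}
B = {1, 3, 8, 12, 15}
Operation: union
All elements combined: 1, 2, 3, 4, 6, 7, 8, 12, 15

{1, 2, 3, 4, 6, 7, 8, 12, 15}


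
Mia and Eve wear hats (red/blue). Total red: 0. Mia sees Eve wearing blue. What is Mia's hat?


Total red = 0, Eve = blue
Red accounted for: 0
Remaining for Mia: 0
Mia's hat is blue.

blue


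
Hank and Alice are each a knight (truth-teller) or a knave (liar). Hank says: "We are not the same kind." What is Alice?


Hank says: "We are not the same kind."
Case 1: Hank is a Knight (truth-teller)
  Statement is true → they ARE different → Alice is a Knave
Case 2: Hank is a Knave (liar)
  Statement is false → they are NOT different → Alice is a Knave
In both cases, Alice is a Knave.

Knave


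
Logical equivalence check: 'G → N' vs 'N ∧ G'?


Expression 1: G → N
Expression 2: N ∧ G
Truth table (G N | Expr1 Expr2):
  T T |   T     T
  T F |   F     F
  F T |   T     F   ← differ
  F F |   T     F   ← differ
Counterexample: G=F, N=T gives Expr1 = T but Expr2 = F, so the expressions are NOT logically equivalent.

No


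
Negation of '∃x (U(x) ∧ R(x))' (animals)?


Original: ∃x (U(x) ∧ R(x))
Rule: ¬∀→∃, ¬∃→∀, negate predicate.
Negation: ∀x (¬U(x) ∨ ¬R(x))

∀x (¬U(x) ∨ ¬R(x))


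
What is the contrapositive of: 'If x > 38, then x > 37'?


Original: If x > 38, then x > 37
Contrapositive: If ¬Q, then ¬P
Negate Q: not (x > 37)
Negate P: not (x > 38)

If not (x > 37), then not (x > 38).


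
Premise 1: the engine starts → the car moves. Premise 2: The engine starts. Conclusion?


Modus ponens: P → Q, P ⊢ Q
P: the engine starts
Q: the car moves
We have P → Q and P is true.
By modus ponens, Q must be true.

The car moves


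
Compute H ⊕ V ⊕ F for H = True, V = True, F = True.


H = True, V = True, F = True
Step 1: H ⊕ V = True XOR True = False
Step 2: False ⊕ F = False XOR True = True
XOR is true when an odd number of operands are true.

True


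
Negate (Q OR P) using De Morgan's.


De Morgan's law: ¬(P ∨ Q) ≡ ¬P ∧ ¬Q
¬(Q ∨ P) = ¬Q ∧ ¬P

¬Q ∧ ¬P


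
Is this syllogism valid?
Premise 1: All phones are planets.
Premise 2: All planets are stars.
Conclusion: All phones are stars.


Premise 1: All phones are planets.
Premise 2: All planets are stars.
Conclusion: All phones are stars.
Barbara syllogism (AAA-1): All A are B, All B are C → All A are C.
Middle term (planets) distributed in premise 2.

Valid


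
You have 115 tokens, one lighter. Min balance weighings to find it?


Each weighing has 3 outcomes (left heavy / balance / right heavy), so k weighings distinguish at most 3^k cases; splitting into three near-equal groups achieves this.
Need 3^k ≥ 115: 3^4 = 81 < 115 ≤ 3^5 = 243
k = ⌈log₃(115)⌉ = 5

5


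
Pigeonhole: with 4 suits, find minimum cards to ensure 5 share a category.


Pigeonhole: to guarantee k in one of n categories, need (k-1)×n + 1.
k = 5, n = 4
Minimum = (5-1) × 4 + 1 = 4 × 4 + 1

17


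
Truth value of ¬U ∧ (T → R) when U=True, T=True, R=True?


U = True, T = True, R = True
Expression: ¬U ∧ (T → R)
Step 1: ¬U = NOT True = False
Step 2: T → R = True → True (false only if T=True, R=False) = True
Step 3: (False) ∧ (True) = False AND True = False

False


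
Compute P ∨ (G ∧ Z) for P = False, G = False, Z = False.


P = False, G = False, Z = False
Step 1: G ∧ Z = False AND False = False
Step 2: P ∨ False = False OR False = False
AND evaluated first (higher precedence); then OR applied.

False


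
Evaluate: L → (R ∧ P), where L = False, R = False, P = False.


L = False, R = False, P = False
Step 1: R ∧ P = False AND False = False
Step 2: L → (False): false only when L=True and consequent=False.
Result: True

True


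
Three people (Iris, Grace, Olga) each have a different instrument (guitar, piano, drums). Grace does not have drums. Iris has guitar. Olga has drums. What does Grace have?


From clues:
  Olga → drums
  Iris → guitar
By elimination, Grace gets the remaining.

piano


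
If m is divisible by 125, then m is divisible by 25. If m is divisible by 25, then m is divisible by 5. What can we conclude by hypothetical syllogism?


Hypothetical syllogism: P → Q, Q → R ⊢ P → R
Premise 1: m is divisible by 125 → m is divisible by 25
Premise 2: m is divisible by 25 → m is divisible by 5
Chain the implications: the middle term (m is divisible by 25) links the two.
Conclusion: If m is divisible by 125, then m is divisible by 5.

If m is divisible by 125, then m is divisible by 5.


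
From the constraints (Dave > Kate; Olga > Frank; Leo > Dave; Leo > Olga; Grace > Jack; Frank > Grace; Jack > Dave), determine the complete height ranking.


Constraints: Dave > Kate; Olga > Frank; Leo > Dave; Leo > Olga; Grace > Jack; Frank > Grace; Jack > Dave
Method: at each step, the next-highest is the one remaining person who never appears on the smaller side of a constraint between remaining people.
  Step 1: remaining {Frank, Leo, Jack, Kate, Dave, Grace, Olga}; on the smaller side: {Frank, Jack, Kate, Dave, Grace, Olga} → Leo is next (Leo > Dave; Leo > Olga).
  Step 2: remaining {Frank, Jack, Kate, Dave, Grace, Olga}; on the smaller side: {Frank, Jack, Kate, Dave, Grace} → Olga is next (Olga > Frank).
  Step 3: remaining {Frank, Jack, Kate, Dave, Grace}; on the smaller side: {Jack, Kate, Dave, Grace} → Frank is next (Frank > Grace).
  Step 4: remaining {Jack, Kate, Dave, Grace}; on the smaller side: {Jack, Kate, Dave} → Grace is next (Grace > Jack).
  Step 5: remaining {Jack, Kate, Dave}; on the smaller side: {Kate, Dave} → Jack is next (Jack > Dave).
  Step 6: remaining {Kate, Dave}; on the smaller side: {Kate} → Dave is next (Dave > Kate).
  Step 7: only Kate remains → lowest.
Final ranking (highest to lowest):

Leo > Olga > Frank > Grace > Jack > Dave > Kate


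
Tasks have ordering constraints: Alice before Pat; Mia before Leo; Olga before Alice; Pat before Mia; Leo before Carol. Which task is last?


Constraints: Alice before Pat; Mia before Leo; Olga before Alice; Pat before Mia; Leo before Carol
The last task can have nothing scheduled after it, so it must never appear on the left of a 'before'.
Tasks appearing before some other task: Alice, Mia, Olga, Pat, Leo.
The only task not in that list is Carol → it is last.

Carol


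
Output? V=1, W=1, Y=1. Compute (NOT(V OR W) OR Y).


V OR W = 1
NOT(1) = 0
0 OR 1 = 1

1


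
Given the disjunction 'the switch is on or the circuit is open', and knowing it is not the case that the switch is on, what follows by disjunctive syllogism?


Disjunctive syllogism: P ∨ Q, ¬P ⊢ Q
Disjunction: the switch is on ∨ the circuit is open
We know it is not the case that the switch is on.
By disjunctive syllogism, the other disjunct must be true.

The circuit is open


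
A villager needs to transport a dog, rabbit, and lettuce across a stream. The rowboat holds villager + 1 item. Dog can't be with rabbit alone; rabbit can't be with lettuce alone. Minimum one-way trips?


1. villager+rabbit → 2. villager ← 3. villager+dog → 4. villager+rabbit ← 5. villager+lettuce → 6. villager ← 7. villager+rabbit →
Minimum trips = 7

7


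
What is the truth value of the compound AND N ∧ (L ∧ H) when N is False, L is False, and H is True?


N = False, L = False, H = True
Step 1: L ∧ H = False AND True = False
Step 2: N ∧ False = False AND False = False
AND is true only when ALL operands are true.

False


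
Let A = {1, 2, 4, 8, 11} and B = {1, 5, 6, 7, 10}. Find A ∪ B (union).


A = {1, 2, 4, 8, 11}
B = {1, 5, 6, 7, 10}
Operation: union
All elements combined: 1, 2, 4, 5, 6, 7, 8, 10, 11

{1, 2, 4, 5, 6, 7, 8, 10, 11}


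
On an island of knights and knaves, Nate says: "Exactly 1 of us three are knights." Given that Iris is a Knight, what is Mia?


Nate claims exactly 1 knights among Nate, Iris, Mia.
Given: Iris is a Knight.

Case 1: Nate is a Knight (tells truth)
  Then exactly 1 of the three are knights.
  Counting Nate, Iris: 2 knight(s) so far. Need -1 more → impossible.
Case 2: Nate is a Knave (lies)
  Then the count is NOT 1.
  If Mia = Knave, count = 1 = 1 → claim would be true, contradicts lie.
  If Mia = Knight, count = 2 ≠ 1 → lie confirmed ✓

Mia is a Knight.

Knight


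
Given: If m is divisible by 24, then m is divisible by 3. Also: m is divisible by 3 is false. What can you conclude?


Modus tollens: P → Q, ¬Q ⊢ ¬P
P: m is divisible by 24
Q: m is divisible by 3
We have P → Q and Q is false.
By modus tollens, P must be false.

It is not the case that m is divisible by 24


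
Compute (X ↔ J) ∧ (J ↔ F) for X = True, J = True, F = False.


X = True, J = True, F = False
Step 1: X ↔ J is true when X and J have the same value. Result: True
Step 2: J ↔ F is true when J and F have the same value. Result: False
Step 3: True ∧ False = False

False


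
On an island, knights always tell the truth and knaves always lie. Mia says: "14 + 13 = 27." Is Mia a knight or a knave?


Statement: "14 + 13 = 27."
Actual: 14 + 13 = 27
Claimed: 27
Statement is TRUE → Mia tells the truth → Knight

Knight


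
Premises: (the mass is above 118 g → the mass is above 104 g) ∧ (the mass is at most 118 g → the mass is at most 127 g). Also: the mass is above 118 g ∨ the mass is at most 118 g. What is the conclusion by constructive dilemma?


Constructive dilemma: (P → Q) ∧ (R → S), P ∨ R ⊢ Q ∨ S
Premise 1: the mass is above 118 g → the mass is above 104 g
Premise 2: the mass is at most 118 g → the mass is at most 127 g
Premise 3: the mass is above 118 g ∨ the mass is at most 118 g
Case 1: Assuming the mass is above 118 g, then by Premise 1, the mass is above 104 g.
Case 2: Assuming the mass is at most 118 g, then by Premise 2, the mass is at most 127 g.
Since one of the mass is above 118 g or the mass is at most 118 g must hold, we get the mass is above 104 g or the mass is at most 127 g.

The mass is above 104 g or the mass is at most 127 g.


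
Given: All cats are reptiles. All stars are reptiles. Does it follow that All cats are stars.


Premise 1: All cats are reptiles.
Premise 2: All stars are reptiles.
Conclusion: All cats are stars.
Fallacy: undistributed middle. reptiles is predicate in both.
Counterexample: cats and stars could be disjoint subsets of reptiles.

Invalid


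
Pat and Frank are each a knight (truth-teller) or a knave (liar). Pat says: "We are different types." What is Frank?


Pat says: "We are different types."
Case 1: Pat is a Knight (truth-teller)
  Statement is true → they ARE different → Frank is a Knave
Case 2: Pat is a Knave (liar)
  Statement is false → they are NOT different → Frank is a Knave
In both cases, Frank is a Knave.

Knave


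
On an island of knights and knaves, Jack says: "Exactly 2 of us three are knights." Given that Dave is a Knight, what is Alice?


Jack claims exactly 2 knights among Jack, Dave, Alice.
Given: Dave is a Knight.

Case 1: Jack is a Knight (tells truth)
  Then exactly 2 of the three are knights.
  Counting Jack, Dave: 2 knight(s) so far. Need 0 more → Alice = Knave.
Case 2: Jack is a Knave (lies)
  Then the count is NOT 2.
  If Alice = Knight, count = 2 = 2 → claim would be true, contradicts lie.
  If Alice = Knave, count = 1 ≠ 2 → lie confirmed ✓

Alice is a Knave.

Knave


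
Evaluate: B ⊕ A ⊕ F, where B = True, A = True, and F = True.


B = True, A = True, F = True
Step 1: B ⊕ A = True XOR True = False
Step 2: False ⊕ F = False XOR True = True
XOR is true when an odd number of operands are true.

True


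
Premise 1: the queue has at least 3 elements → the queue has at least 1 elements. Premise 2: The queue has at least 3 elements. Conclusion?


Modus ponens: P → Q, P ⊢ Q
P: the queue has at least 3 elements
Q: the queue has at least 1 elements
We have P → Q and P is true.
By modus ponens, Q must be true.

The queue has at least 1 elements


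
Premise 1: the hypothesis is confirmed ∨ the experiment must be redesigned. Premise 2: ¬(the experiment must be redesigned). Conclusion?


Disjunctive syllogism: P ∨ Q, ¬P ⊢ Q
Disjunction: the hypothesis is confirmed ∨ the experiment must be redesigned
We know it is not the case that the experiment must be redesigned.
By disjunctive syllogism, the other disjunct must be true.

The hypothesis is confirmed


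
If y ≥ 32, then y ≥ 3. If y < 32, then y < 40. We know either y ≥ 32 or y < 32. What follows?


Constructive dilemma: (P → Q) ∧ (R → S), P ∨ R ⊢ Q ∨ S
Premise 1: y ≥ 32 → y ≥ 3
Premise 2: y < 32 → y < 40
Premise 3: y ≥ 32 ∨ y < 32
Case 1: Assuming y ≥ 32, then by Premise 1, y ≥ 3.
Case 2: Assuming y < 32, then by Premise 2, y < 40.
Since one of y ≥ 32 or y < 32 must hold, we get y ≥ 3 or y < 40.

y ≥ 3 or y < 40.


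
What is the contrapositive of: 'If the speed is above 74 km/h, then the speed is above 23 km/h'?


Original: If the speed is above 74 km/h, then the speed is above 23 km/h
Contrapositive: If ¬Q, then ¬P
Negate Q: not (the speed is above 23 km/h)
Negate P: not (the speed is above 74 km/h)

If not (the speed is above 23 km/h), then not (the speed is above 74 km/h).


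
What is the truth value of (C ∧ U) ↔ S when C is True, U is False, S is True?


C = True, U = False, S = True
Step 1: C ∧ U = True AND False = False
Step 2: (False) ↔ S: true when both sides have same truth value.
Result: False ↔ True = False

False


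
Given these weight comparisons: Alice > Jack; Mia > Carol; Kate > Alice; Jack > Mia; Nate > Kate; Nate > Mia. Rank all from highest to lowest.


Constraints: Alice > Jack; Mia > Carol; Kate > Alice; Jack > Mia; Nate > Kate; Nate > Mia
Method: at each step, the next-highest is the one remaining person who never appears on the smaller side of a constraint between remaining people.
  Step 1: remaining {Jack, Alice, Mia, Kate, Nate, Carol}; on the smaller side: {Jack, Alice, Mia, Kate, Carol} → Nate is next (Nate > Kate; Nate > Mia).
  Step 2: remaining {Jack, Alice, Mia, Kate, Carol}; on the smaller side: {Jack, Alice, Mia, Carol} → Kate is next (Kate > Alice).
  Step 3: remaining {Jack, Alice, Mia, Carol}; on the smaller side: {Jack, Mia, Carol} → Alice is next (Alice > Jack).
  Step 4: remaining {Jack, Mia, Carol}; on the smaller side: {Mia, Carol} → Jack is next (Jack > Mia).
  Step 5: remaining {Mia, Carol}; on the smaller side: {Carol} → Mia is next (Mia > Carol).
  Step 6: only Carol remains → lowest.
Final ranking (highest to lowest):

Nate > Kate > Alice > Jack > Mia > Carol


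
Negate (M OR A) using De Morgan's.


De Morgan's law: ¬(P ∨ Q) ≡ ¬P ∧ ¬Q
¬(M ∨ A) = ¬M ∧ ¬A

¬M ∧ ¬A


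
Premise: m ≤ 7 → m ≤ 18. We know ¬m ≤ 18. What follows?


Modus tollens: P → Q, ¬Q ⊢ ¬P
P: m ≤ 7
Q: m ≤ 18
We have P → Q and Q is false.
By modus tollens, P must be false.

It is not the case that m ≤ 7


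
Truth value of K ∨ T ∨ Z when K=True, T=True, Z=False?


K = True, T = True, Z = False
Expression: K ∨ T ∨ Z
Step 1: K ∨ T = True OR True = True
Step 2: (True) ∨ Z = True OR False = True

True


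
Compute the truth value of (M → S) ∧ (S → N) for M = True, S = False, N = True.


M = True, S = False, N = True
Step 1: M → S is false only when M=True and S=False. Result: False
Step 2: S → N is false only when S=True and N=False. Result: True
Step 3: False ∧ True = False

False


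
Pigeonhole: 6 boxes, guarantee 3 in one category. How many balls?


Pigeonhole: to guarantee k in one of n categories, need (k-1)×n + 1.
k = 3, n = 6
Minimum = (3-1) × 6 + 1 = 2 × 6 + 1

13


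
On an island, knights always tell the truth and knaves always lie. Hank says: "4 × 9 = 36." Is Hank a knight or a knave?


Statement: "4 × 9 = 36."
Actual: 4 × 9 = 36
Claimed: 36
Statement is TRUE → Hank tells the truth → Knight

Knight


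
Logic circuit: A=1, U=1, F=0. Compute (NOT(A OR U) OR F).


A OR U = 1
NOT(1) = 0
0 OR 0 = 0

0


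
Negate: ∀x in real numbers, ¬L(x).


Original: ∀x ¬L(x)
Rule: ¬∀→∃, ¬∃→∀, negate predicate.
Negation: ∃x L(x)

∃x L(x)


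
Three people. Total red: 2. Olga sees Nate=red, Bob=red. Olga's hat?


Total red = 2, seen red = 2
Own red = 2 - 2 = 0
Olga's hat is blue.

blue


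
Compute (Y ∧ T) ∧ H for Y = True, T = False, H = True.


Y = True, T = False, H = True
Step 1: Y ∧ T = True AND False = False
Step 2: False ∧ H = False AND True = False
AND is true only when ALL operands are true.

False


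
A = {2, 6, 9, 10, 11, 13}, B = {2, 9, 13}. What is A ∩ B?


A = {2, 6, 9, 10, 11, 13}
B = {2, 9, 13}
Operation: intersection
Elements in both: 2, 9, 13

{2, 9, 13}


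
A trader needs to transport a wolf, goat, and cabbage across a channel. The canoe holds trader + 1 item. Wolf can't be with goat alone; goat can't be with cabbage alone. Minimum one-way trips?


1. trader+goat → 2. trader ← 3. trader+wolf → 4. trader+goat ← 5. trader+cabbage → 6. trader ← 7. trader+goat →
Minimum trips = 7

7


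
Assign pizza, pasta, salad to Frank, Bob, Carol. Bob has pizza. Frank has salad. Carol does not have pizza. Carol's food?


From clues:
  Bob → pizza
  Frank → salad
By elimination, Carol gets the remaining.

pasta


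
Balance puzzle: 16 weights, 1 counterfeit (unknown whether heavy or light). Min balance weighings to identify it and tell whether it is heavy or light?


Let n = 16. 32 possibilities (n weights × lighter/heavier); each weighing has 3 outcomes.
Bound for k weighings: say the first weighing puts j weights on each pan. If it tips, the 2j weighed weights remain suspects (each with a known direction) and k-1 weighings give 3^(k-1) outcomes; 3^(k-1) is odd, so 2j ≤ 3^(k-1) - 1. If it balances, the n - 2j unweighed weights remain with direction unknown: 2(n - 2j) ≤ 3^(k-1) - 1 by the same parity argument. Adding, n ≤ (3^(k-1) - 1) + (3^(k-1) - 1)/2 = (3^k - 3)/2, and the classical three-group strategy achieves this (3 weights in 2 weighings, 12 in 3, 39 in 4, 120 in 5).
So we need the smallest k with (3^k - 3)/2 ≥ 16.
k = 3: (3^3 - 3)/2 = 12 < 16 ✗
k = 4: (3^4 - 3)/2 = 39 ≥ 16 ✓

4


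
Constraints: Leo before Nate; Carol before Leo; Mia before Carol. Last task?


Constraints: Leo before Nate; Carol before Leo; Mia before Carol
The last task can have nothing scheduled after it, so it must never appear on the left of a 'before'.
Tasks appearing before some other task: Leo, Carol, Mia.
The only task not in that list is Nate → it is last.

Nate


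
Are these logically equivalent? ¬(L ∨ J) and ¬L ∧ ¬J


Expression 1: ¬(L ∨ J)
Expression 2: ¬L ∧ ¬J
Truth table (L J | Expr1 Expr2):
  T T |   F     F
  T F |   F     F
  F T |   F     F
  F F |   T     T
All 4 rows agree, so the expressions are logically equivalent.

Yes


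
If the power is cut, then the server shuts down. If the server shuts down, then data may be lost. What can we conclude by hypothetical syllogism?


Hypothetical syllogism: P → Q, Q → R ⊢ P → R
Premise 1: the power is cut → the server shuts down
Premise 2: the server shuts down → data may be lost
Chain the implications: the middle term (the server shuts down) links the two.
Conclusion: If the power is cut, then data may be lost.

If the power is cut, then data may be lost.


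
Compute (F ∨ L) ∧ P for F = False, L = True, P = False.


F = False, L = True, P = False
Step 1: F ∨ L = False OR True = True
Step 2: True ∧ P = True AND False = False
OR is true when at least one operand is true; AND requires both.

False


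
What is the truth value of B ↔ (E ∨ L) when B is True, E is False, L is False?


B = True, E = False, L = False
Step 1: E ∨ L = False OR False = False
Step 2: B ↔ (False): true when both sides have same truth value.
Result: True ↔ False = False

False


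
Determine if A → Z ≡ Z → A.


Expression 1: A → Z
Expression 2: Z → A
Truth table (A Z | Expr1 Expr2):
  T T |   T     T
  T F |   F     T   ← differ
  F T |   T     F   ← differ
  F F |   T     T
Counterexample: A=T, Z=F gives Expr1 = F but Expr2 = T, so the expressions are NOT logically equivalent.

No


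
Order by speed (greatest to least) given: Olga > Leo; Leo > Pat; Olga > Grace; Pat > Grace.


Constraints: Olga > Leo; Leo > Pat; Olga > Grace; Pat > Grace
Method: at each step, the next-highest is the one remaining person who never appears on the smaller side of a constraint between remaining people.
  Step 1: remaining {Pat, Grace, Olga, Leo}; on the smaller side: {Pat, Grace, Leo} → Olga is next (Olga > Leo; Olga > Grace).
  Step 2: remaining {Pat, Grace, Leo}; on the smaller side: {Pat, Grace} → Leo is next (Leo > Pat).
  Step 3: remaining {Pat, Grace}; on the smaller side: {Grace} → Pat is next (Pat > Grace).
  Step 4: only Grace remains → lowest.
Final ranking (highest to lowest):

Olga > Leo > Pat > Grace


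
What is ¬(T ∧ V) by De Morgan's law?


De Morgan's law: ¬(P ∧ Q) ≡ ¬P ∨ ¬Q
¬(T ∧ V) = ¬T ∨ ¬V

¬T ∨ ¬V


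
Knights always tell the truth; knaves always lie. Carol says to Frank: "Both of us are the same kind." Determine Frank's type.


Carol says: "Both of us are the same kind."
Case 1: Carol is a Knight (truth-teller)
  Statement is true → they ARE the same → Frank is also a Knight
Case 2: Carol is a Knave (liar)
  Statement is false → they are NOT the same → Frank is a Knight
In both cases, Frank is a Knight.

Knight


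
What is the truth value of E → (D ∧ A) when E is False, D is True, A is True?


E = False, D = True, A = True
Step 1: D ∧ A = True AND True = True
Step 2: E → (True): false only when E=True and consequent=False.
Result: True

True


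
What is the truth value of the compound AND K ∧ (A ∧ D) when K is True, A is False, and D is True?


K = True, A = False, D = True
Step 1: A ∧ D = False AND True = False
Step 2: K ∧ False = True AND False = False
AND is true only when ALL operands are true.

False


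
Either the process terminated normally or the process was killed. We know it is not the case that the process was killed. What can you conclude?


Disjunctive syllogism: P ∨ Q, ¬P ⊢ Q
Disjunction: the process terminated normally ∨ the process was killed
We know it is not the case that the process was killed.
By disjunctive syllogism, the other disjunct must be true.

The process terminated normally


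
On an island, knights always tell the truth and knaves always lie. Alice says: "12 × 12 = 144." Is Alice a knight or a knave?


Statement: "12 × 12 = 144."
Actual: 12 × 12 = 144
Claimed: 144
Statement is TRUE → Alice tells the truth → Knight

Knight


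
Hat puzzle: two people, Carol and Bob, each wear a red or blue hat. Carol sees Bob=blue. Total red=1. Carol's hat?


Total red = 1, Bob = blue
Red accounted for: 0
Remaining for Carol: 1
Carol's hat is red.

red


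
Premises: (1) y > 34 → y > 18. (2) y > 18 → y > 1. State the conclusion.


Hypothetical syllogism: P → Q, Q → R ⊢ P → R
Premise 1: y > 34 → y > 18
Premise 2: y > 18 → y > 1
Chain the implications: the middle term (y > 18) links the two.
Conclusion: If y > 34, then y > 1.

If y > 34, then y > 1.


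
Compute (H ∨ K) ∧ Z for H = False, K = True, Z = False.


H = False, K = True, Z = False
Step 1: H ∨ K = False OR True = True
Step 2: True ∧ Z = True AND False = False
OR is true when at least one operand is true; AND requires both.

False


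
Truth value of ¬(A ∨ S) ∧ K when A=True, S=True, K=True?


A = True, S = True, K = True
Expression: ¬(A ∨ S) ∧ K
Step 1: A ∨ S = True OR True = True
Step 2: ¬(A ∨ S) = NOT True = False
Step 3: (False) ∧ K = False AND True = False

False


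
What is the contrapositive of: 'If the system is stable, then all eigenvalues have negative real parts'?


Original: If the system is stable, then all eigenvalues have negative real parts
Contrapositive: If ¬Q, then ¬P
Negate Q: not (all eigenvalues have negative real parts)
Negate P: not (the system is stable)

If not (all eigenvalues have negative real parts), then not (the system is stable).
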